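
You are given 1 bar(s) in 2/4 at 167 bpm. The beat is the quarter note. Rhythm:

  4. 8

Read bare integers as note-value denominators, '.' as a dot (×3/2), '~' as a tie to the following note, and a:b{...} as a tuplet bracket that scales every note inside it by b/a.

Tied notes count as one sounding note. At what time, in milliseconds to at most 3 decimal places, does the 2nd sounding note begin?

1. 0.0ms @ 0 + 538.922ms (3/2)
2. 538.922ms @ 3/2 + 179.641ms (1/2)

note 2 onset = 3/2b = 538.922ms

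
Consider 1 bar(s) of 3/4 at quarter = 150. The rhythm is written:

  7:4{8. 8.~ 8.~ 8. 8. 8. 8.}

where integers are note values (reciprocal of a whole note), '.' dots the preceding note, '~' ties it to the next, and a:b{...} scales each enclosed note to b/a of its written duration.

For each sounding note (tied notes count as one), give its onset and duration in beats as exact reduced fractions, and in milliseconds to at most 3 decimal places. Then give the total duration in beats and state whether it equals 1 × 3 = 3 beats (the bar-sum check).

1) 0.0ms=0b +171.429ms=3/7b
2) 171.429ms=3/7b +514.286ms=9/7b
3) 685.714ms=12/7b +171.429ms=3/7b
4) 857.143ms=15/7b +171.429ms=3/7b
5) 1028.571ms=18/7b +171.429ms=3/7b
Σ=3b of 3 (150bpm 3/4) — PASS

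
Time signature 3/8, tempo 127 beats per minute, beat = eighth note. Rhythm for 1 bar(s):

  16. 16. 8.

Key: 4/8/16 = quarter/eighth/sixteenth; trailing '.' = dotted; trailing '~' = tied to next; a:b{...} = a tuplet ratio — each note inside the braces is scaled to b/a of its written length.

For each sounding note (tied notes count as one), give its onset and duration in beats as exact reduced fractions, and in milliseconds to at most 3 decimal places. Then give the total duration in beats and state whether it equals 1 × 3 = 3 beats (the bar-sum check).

1) 0.0ms=0b +354.331ms=3/4b
2) 354.331ms=3/4b +354.331ms=3/4b
3) 708.661ms=3/2b +708.661ms=3/2b
Σ=3b of 3 (127bpm 3/8) — PASS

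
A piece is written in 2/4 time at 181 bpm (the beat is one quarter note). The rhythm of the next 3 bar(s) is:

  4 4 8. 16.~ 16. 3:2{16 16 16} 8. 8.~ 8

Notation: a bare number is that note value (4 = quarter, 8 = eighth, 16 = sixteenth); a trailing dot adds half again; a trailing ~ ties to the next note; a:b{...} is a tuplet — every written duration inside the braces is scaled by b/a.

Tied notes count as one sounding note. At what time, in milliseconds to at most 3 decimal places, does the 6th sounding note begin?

1. 0.0ms @ 0 + 331.492ms (1)
2. 331.492ms @ 1 + 331.492ms (1)
3. 662.983ms @ 2 + 248.619ms (3/4)
4. 911.602ms @ 11/4 + 248.619ms (3/4)
5. 1160.221ms @ 7/2 + 55.249ms (1/6)
6. 1215.47ms @ 11/3 + 55.249ms (1/6)
7. 1270.718ms @ 23/6 + 55.249ms (1/6)
8. 1325.967ms @ 4 + 248.619ms (3/4)
9. 1574.586ms @ 19/4 + 414.365ms (5/4)

note 6 onset = 11/3b = 1215.47ms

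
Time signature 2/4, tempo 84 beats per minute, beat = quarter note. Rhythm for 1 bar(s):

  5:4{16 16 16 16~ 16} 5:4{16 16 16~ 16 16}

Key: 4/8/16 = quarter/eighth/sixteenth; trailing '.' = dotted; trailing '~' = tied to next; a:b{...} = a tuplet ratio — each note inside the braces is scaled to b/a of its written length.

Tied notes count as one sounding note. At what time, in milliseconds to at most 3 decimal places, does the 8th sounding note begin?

note 8 onset = 9/5b = 1285.714ms

1. 0.0ms @ 0 + 142.857ms (1/5)
2. 142.857ms @ 1/5 + 142.857ms (1/5)
3. 285.714ms @ 2/5 + 142.857ms (1/5)
4. 428.571ms @ 3/5 + 285.714ms (2/5)
5. 714.286ms @ 1 + 142.857ms (1/5)
6. 857.143ms @ 6/5 + 142.857ms (1/5)
7. 1000.0ms @ 7/5 + 285.714ms (2/5)
8. 1285.714ms @ 9/5 + 142.857ms (1/5)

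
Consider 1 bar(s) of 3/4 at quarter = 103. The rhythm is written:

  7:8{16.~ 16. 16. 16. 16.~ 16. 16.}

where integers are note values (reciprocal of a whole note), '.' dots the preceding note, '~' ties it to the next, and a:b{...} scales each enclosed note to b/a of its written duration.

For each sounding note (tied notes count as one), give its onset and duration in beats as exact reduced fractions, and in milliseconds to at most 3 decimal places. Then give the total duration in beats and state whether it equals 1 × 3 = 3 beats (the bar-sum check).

1) 0.0ms=0b +499.307ms=6/7b
2) 499.307ms=6/7b +249.653ms=3/7b
3) 748.96ms=9/7b +249.653ms=3/7b
4) 998.613ms=12/7b +499.307ms=6/7b
5) 1497.92ms=18/7b +249.653ms=3/7b
Σ=3b of 3 (103bpm 3/4) — PASS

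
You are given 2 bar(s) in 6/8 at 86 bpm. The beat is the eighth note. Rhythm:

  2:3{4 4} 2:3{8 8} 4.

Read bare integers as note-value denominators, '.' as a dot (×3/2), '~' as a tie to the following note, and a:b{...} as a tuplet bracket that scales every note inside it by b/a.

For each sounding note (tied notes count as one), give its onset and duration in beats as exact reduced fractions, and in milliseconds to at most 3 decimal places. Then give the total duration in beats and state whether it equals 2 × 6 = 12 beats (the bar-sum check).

1) 0.0ms=0b +2093.023ms=3b
2) 2093.023ms=3b +2093.023ms=3b
3) 4186.047ms=6b +1046.512ms=3/2b
4) 5232.558ms=15/2b +1046.512ms=3/2b
5) 6279.07ms=9b +2093.023ms=3b
Σ=12b of 12 (86bpm 6/8) — PASS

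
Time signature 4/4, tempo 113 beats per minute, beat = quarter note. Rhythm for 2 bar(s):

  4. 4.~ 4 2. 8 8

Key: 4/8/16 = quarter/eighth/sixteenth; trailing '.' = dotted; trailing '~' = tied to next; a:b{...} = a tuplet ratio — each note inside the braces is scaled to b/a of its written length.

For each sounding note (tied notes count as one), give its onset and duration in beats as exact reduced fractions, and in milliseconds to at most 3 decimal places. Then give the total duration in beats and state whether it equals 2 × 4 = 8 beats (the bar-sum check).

1) 0.0ms=0b +796.46ms=3/2b
2) 796.46ms=3/2b +1327.434ms=5/2b
3) 2123.894ms=4b +1592.92ms=3b
4) 3716.814ms=7b +265.487ms=1/2b
5) 3982.301ms=15/2b +265.487ms=1/2b
Σ=8b of 8 (113bpm 4/4) — PASS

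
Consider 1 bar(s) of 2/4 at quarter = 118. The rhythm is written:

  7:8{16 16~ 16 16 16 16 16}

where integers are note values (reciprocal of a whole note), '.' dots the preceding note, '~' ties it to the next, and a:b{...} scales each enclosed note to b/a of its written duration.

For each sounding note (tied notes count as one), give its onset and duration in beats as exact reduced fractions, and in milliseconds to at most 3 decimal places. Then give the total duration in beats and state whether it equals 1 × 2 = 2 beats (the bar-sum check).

1) 0.0ms=0b +145.278ms=2/7b
2) 145.278ms=2/7b +290.557ms=4/7b
3) 435.835ms=6/7b +145.278ms=2/7b
4) 581.114ms=8/7b +145.278ms=2/7b
5) 726.392ms=10/7b +145.278ms=2/7b
6) 871.671ms=12/7b +145.278ms=2/7b
Σ=2b of 2 (118bpm 2/4) — PASS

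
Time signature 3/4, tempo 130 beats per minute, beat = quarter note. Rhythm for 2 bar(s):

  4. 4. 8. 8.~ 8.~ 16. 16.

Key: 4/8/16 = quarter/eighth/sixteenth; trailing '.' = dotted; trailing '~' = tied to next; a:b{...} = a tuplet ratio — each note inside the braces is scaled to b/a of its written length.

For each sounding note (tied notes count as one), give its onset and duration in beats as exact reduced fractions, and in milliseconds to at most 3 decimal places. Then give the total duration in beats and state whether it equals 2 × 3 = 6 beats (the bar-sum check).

1) 0.0ms=0b +692.308ms=3/2b
2) 692.308ms=3/2b +692.308ms=3/2b
3) 1384.615ms=3b +346.154ms=3/4b
4) 1730.769ms=15/4b +865.385ms=15/8b
5) 2596.154ms=45/8b +173.077ms=3/8b
Σ=6b of 6 (130bpm 3/4) — PASS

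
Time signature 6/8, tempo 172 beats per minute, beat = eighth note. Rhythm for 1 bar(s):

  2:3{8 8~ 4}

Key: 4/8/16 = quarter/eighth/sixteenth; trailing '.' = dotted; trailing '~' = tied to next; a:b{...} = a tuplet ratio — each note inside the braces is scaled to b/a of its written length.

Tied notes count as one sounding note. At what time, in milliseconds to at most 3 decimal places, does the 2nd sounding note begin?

1. 0.0ms @ 0 + 523.256ms (3/2)
2. 523.256ms @ 3/2 + 1569.767ms (9/2)

note 2 onset = 3/2b = 523.256ms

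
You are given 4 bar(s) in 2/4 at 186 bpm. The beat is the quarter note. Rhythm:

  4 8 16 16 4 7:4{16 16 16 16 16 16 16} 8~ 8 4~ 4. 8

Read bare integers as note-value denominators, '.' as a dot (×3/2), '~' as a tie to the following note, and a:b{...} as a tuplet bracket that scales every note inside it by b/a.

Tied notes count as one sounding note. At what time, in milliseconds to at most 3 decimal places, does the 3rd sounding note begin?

1. 0.0ms @ 0 + 322.581ms (1)
2. 322.581ms @ 1 + 161.29ms (1/2)
3. 483.871ms @ 3/2 + 80.645ms (1/4)
4. 564.516ms @ 7/4 + 80.645ms (1/4)
5. 645.161ms @ 2 + 322.581ms (1)
6. 967.742ms @ 3 + 46.083ms (1/7)
7. 1013.825ms @ 22/7 + 46.083ms (1/7)
8. 1059.908ms @ 23/7 + 46.083ms (1/7)
9. 1105.991ms @ 24/7 + 46.083ms (1/7)
10. 1152.074ms @ 25/7 + 46.083ms (1/7)
11. 1198.157ms @ 26/7 + 46.083ms (1/7)
12. 1244.24ms @ 27/7 + 46.083ms (1/7)
13. 1290.323ms @ 4 + 322.581ms (1)
14. 1612.903ms @ 5 + 806.452ms (5/2)
15. 2419.355ms @ 15/2 + 161.29ms (1/2)

note 3 onset = 3/2b = 483.871ms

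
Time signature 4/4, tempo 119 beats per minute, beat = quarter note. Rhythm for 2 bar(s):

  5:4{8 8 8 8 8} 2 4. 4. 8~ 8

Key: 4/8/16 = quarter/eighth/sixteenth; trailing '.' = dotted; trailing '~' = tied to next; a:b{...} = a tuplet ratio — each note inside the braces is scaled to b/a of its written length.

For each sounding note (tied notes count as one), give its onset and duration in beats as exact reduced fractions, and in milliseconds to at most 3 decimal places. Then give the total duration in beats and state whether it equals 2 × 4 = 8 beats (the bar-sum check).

1) 0.0ms=0b +201.681ms=2/5b
2) 201.681ms=2/5b +201.681ms=2/5b
3) 403.361ms=4/5b +201.681ms=2/5b
4) 605.042ms=6/5b +201.681ms=2/5b
5) 806.723ms=8/5b +201.681ms=2/5b
6) 1008.403ms=2b +1008.403ms=2b
7) 2016.807ms=4b +756.303ms=3/2b
8) 2773.109ms=11/2b +756.303ms=3/2b
9) 3529.412ms=7b +504.202ms=1b
Σ=8b of 8 (119bpm 4/4) — PASS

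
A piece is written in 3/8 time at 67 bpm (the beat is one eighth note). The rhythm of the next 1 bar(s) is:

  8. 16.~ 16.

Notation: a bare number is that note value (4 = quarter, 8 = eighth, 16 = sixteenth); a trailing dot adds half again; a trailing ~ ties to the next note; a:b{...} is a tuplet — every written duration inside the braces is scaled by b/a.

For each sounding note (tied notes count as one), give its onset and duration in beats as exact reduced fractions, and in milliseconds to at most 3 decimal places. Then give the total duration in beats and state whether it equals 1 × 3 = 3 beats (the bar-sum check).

1) 0.0ms=0b +1343.284ms=3/2b
2) 1343.284ms=3/2b +1343.284ms=3/2b
Σ=3b of 3 (67bpm 3/8) — PASS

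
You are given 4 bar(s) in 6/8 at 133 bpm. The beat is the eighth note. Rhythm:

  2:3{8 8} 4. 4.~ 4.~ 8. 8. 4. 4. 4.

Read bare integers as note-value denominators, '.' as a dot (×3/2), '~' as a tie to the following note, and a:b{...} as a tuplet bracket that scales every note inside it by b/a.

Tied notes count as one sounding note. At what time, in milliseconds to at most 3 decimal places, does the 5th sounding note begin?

note 5 onset = 27/2b = 6090.226ms

1. 0.0ms @ 0 + 676.692ms (3/2)
2. 676.692ms @ 3/2 + 676.692ms (3/2)
3. 1353.383ms @ 3 + 1353.383ms (3)
4. 2706.767ms @ 6 + 3383.459ms (15/2)
5. 6090.226ms @ 27/2 + 676.692ms (3/2)
6. 6766.917ms @ 15 + 1353.383ms (3)
7. 8120.301ms @ 18 + 1353.383ms (3)
8. 9473.684ms @ 21 + 1353.383ms (3)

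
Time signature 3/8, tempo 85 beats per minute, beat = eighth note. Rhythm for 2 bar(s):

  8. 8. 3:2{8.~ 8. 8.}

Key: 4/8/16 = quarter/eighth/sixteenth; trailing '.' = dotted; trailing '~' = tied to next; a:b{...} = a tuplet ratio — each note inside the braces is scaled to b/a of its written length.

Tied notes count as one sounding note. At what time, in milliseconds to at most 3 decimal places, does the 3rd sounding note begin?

1. 0.0ms @ 0 + 1058.824ms (3/2)
2. 1058.824ms @ 3/2 + 1058.824ms (3/2)
3. 2117.647ms @ 3 + 1411.765ms (2)
4. 3529.412ms @ 5 + 705.882ms (1)

note 3 onset = 3b = 2117.647ms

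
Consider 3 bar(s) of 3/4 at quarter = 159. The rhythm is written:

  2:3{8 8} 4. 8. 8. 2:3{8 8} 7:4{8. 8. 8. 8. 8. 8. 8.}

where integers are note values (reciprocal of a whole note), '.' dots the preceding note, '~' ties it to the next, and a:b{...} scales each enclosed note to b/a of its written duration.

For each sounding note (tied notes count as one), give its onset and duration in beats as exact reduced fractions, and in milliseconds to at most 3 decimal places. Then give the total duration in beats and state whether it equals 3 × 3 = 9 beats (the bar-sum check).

1) 0.0ms=0b +283.019ms=3/4b
2) 283.019ms=3/4b +283.019ms=3/4b
3) 566.038ms=3/2b +566.038ms=3/2b
4) 1132.075ms=3b +283.019ms=3/4b
5) 1415.094ms=15/4b +283.019ms=3/4b
6) 1698.113ms=9/2b +283.019ms=3/4b
7) 1981.132ms=21/4b +283.019ms=3/4b
8) 2264.151ms=6b +161.725ms=3/7b
9) 2425.876ms=45/7b +161.725ms=3/7b
10) 2587.601ms=48/7b +161.725ms=3/7b
11) 2749.326ms=51/7b +161.725ms=3/7b
12) 2911.051ms=54/7b +161.725ms=3/7b
13) 3072.776ms=57/7b +161.725ms=3/7b
14) 3234.501ms=60/7b +161.725ms=3/7b
Σ=9b of 9 (159bpm 3/4) — PASS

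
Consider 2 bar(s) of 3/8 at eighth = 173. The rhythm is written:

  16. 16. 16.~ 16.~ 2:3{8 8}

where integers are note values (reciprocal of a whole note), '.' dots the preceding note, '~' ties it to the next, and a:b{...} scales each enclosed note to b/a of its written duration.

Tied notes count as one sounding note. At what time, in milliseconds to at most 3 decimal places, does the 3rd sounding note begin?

1. 0.0ms @ 0 + 260.116ms (3/4)
2. 260.116ms @ 3/4 + 260.116ms (3/4)
3. 520.231ms @ 3/2 + 1040.462ms (3)
4. 1560.694ms @ 9/2 + 520.231ms (3/2)

note 3 onset = 3/2b = 520.231ms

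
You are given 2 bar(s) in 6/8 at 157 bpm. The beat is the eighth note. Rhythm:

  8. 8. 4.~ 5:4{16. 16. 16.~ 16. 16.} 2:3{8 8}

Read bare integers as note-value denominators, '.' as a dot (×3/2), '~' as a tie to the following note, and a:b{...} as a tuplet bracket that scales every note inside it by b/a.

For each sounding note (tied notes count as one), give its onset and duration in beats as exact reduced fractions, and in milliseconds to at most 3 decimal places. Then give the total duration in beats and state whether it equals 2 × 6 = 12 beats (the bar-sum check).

1) 0.0ms=0b +573.248ms=3/2b
2) 573.248ms=3/2b +573.248ms=3/2b
3) 1146.497ms=3b +1375.796ms=18/5b
4) 2522.293ms=33/5b +229.299ms=3/5b
5) 2751.592ms=36/5b +458.599ms=6/5b
6) 3210.191ms=42/5b +229.299ms=3/5b
7) 3439.49ms=9b +573.248ms=3/2b
8) 4012.739ms=21/2b +573.248ms=3/2b
Σ=12b of 12 (157bpm 6/8) — PASS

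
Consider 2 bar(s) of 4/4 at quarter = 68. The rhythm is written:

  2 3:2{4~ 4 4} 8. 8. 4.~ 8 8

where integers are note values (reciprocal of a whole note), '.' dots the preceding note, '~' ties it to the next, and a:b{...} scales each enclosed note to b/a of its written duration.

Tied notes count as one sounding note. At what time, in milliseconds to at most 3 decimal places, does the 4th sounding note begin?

note 4 onset = 4b = 3529.412ms

1. 0.0ms @ 0 + 1764.706ms (2)
2. 1764.706ms @ 2 + 1176.471ms (4/3)
3. 2941.176ms @ 10/3 + 588.235ms (2/3)
4. 3529.412ms @ 4 + 661.765ms (3/4)
5. 4191.176ms @ 19/4 + 661.765ms (3/4)
6. 4852.941ms @ 11/2 + 1764.706ms (2)
7. 6617.647ms @ 15/2 + 441.176ms (1/2)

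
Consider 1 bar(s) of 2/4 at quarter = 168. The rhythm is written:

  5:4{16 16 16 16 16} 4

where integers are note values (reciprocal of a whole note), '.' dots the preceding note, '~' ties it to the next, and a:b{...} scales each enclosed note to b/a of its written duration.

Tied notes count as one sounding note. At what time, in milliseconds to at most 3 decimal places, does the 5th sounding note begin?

note 5 onset = 4/5b = 285.714ms

1. 0.0ms @ 0 + 71.429ms (1/5)
2. 71.429ms @ 1/5 + 71.429ms (1/5)
3. 142.857ms @ 2/5 + 71.429ms (1/5)
4. 214.286ms @ 3/5 + 71.429ms (1/5)
5. 285.714ms @ 4/5 + 71.429ms (1/5)
6. 357.143ms @ 1 + 357.143ms (1)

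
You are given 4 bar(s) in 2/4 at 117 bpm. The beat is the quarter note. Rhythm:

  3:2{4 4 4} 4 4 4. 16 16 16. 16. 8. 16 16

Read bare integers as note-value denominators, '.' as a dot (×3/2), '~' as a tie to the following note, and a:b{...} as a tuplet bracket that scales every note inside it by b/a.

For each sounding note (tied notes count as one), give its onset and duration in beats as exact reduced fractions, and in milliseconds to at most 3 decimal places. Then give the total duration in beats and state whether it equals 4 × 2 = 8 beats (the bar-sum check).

1) 0.0ms=0b +341.88ms=2/3b
2) 341.88ms=2/3b +341.88ms=2/3b
3) 683.761ms=4/3b +341.88ms=2/3b
4) 1025.641ms=2b +512.821ms=1b
5) 1538.462ms=3b +512.821ms=1b
6) 2051.282ms=4b +769.231ms=3/2b
7) 2820.513ms=11/2b +128.205ms=1/4b
8) 2948.718ms=23/4b +128.205ms=1/4b
9) 3076.923ms=6b +192.308ms=3/8b
10) 3269.231ms=51/8b +192.308ms=3/8b
11) 3461.538ms=27/4b +384.615ms=3/4b
12) 3846.154ms=15/2b +128.205ms=1/4b
13) 3974.359ms=31/4b +128.205ms=1/4b
Σ=8b of 8 (117bpm 2/4) — PASS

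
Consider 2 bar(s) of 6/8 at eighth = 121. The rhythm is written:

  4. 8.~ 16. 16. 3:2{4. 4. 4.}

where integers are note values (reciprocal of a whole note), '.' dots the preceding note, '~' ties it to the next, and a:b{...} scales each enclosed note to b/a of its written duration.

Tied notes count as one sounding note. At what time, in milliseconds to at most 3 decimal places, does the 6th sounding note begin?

1. 0.0ms @ 0 + 1487.603ms (3)
2. 1487.603ms @ 3 + 1115.702ms (9/4)
3. 2603.306ms @ 21/4 + 371.901ms (3/4)
4. 2975.207ms @ 6 + 991.736ms (2)
5. 3966.942ms @ 8 + 991.736ms (2)
6. 4958.678ms @ 10 + 991.736ms (2)

note 6 onset = 10b = 4958.678ms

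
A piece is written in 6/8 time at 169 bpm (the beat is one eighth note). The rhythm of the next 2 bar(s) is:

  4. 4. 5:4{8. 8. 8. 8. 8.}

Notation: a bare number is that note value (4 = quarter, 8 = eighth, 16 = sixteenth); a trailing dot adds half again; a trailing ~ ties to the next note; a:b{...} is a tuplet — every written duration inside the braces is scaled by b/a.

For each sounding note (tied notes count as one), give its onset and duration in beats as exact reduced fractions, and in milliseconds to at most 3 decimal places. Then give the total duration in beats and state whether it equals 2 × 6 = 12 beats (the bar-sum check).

1) 0.0ms=0b +1065.089ms=3b
2) 1065.089ms=3b +1065.089ms=3b
3) 2130.178ms=6b +426.036ms=6/5b
4) 2556.213ms=36/5b +426.036ms=6/5b
5) 2982.249ms=42/5b +426.036ms=6/5b
6) 3408.284ms=48/5b +426.036ms=6/5b
7) 3834.32ms=54/5b +426.036ms=6/5b
Σ=12b of 12 (169bpm 6/8) — PASS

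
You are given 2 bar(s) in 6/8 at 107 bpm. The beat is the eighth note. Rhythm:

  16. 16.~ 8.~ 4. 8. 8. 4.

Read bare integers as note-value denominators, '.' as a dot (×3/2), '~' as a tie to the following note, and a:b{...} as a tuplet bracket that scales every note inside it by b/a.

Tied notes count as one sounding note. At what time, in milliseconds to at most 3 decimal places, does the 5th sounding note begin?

note 5 onset = 9b = 5046.729ms

1. 0.0ms @ 0 + 420.561ms (3/4)
2. 420.561ms @ 3/4 + 2943.925ms (21/4)
3. 3364.486ms @ 6 + 841.121ms (3/2)
4. 4205.607ms @ 15/2 + 841.121ms (3/2)
5. 5046.729ms @ 9 + 1682.243ms (3)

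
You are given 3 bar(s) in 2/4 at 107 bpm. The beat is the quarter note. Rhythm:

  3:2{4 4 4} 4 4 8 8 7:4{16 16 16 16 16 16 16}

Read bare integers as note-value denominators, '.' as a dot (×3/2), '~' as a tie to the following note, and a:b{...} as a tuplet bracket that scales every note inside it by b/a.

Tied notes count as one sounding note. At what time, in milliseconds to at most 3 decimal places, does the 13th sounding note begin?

1. 0.0ms @ 0 + 373.832ms (2/3)
2. 373.832ms @ 2/3 + 373.832ms (2/3)
3. 747.664ms @ 4/3 + 373.832ms (2/3)
4. 1121.495ms @ 2 + 560.748ms (1)
5. 1682.243ms @ 3 + 560.748ms (1)
6. 2242.991ms @ 4 + 280.374ms (1/2)
7. 2523.364ms @ 9/2 + 280.374ms (1/2)
8. 2803.738ms @ 5 + 80.107ms (1/7)
9. 2883.845ms @ 36/7 + 80.107ms (1/7)
10. 2963.952ms @ 37/7 + 80.107ms (1/7)
11. 3044.059ms @ 38/7 + 80.107ms (1/7)
12. 3124.166ms @ 39/7 + 80.107ms (1/7)
13. 3204.272ms @ 40/7 + 80.107ms (1/7)
14. 3284.379ms @ 41/7 + 80.107ms (1/7)

note 13 onset = 40/7b = 3204.272ms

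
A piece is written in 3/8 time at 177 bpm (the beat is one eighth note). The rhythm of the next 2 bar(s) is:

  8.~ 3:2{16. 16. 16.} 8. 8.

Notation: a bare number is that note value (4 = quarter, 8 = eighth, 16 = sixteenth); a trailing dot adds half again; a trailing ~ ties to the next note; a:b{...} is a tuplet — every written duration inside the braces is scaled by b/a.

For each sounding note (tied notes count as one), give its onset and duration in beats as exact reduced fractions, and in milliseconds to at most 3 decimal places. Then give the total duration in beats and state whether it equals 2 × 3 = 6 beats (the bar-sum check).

1) 0.0ms=0b +677.966ms=2b
2) 677.966ms=2b +169.492ms=1/2b
3) 847.458ms=5/2b +169.492ms=1/2b
4) 1016.949ms=3b +508.475ms=3/2b
5) 1525.424ms=9/2b +508.475ms=3/2b
Σ=6b of 6 (177bpm 3/8) — PASS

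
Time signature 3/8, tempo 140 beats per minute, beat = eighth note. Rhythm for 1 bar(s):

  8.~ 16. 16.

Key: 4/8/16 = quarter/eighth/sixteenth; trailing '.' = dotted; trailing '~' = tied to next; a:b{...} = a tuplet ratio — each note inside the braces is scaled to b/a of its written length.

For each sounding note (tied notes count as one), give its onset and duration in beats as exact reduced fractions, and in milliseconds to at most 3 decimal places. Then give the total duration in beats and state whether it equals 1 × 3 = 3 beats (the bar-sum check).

1) 0.0ms=0b +964.286ms=9/4b
2) 964.286ms=9/4b +321.429ms=3/4b
Σ=3b of 3 (140bpm 3/8) — PASS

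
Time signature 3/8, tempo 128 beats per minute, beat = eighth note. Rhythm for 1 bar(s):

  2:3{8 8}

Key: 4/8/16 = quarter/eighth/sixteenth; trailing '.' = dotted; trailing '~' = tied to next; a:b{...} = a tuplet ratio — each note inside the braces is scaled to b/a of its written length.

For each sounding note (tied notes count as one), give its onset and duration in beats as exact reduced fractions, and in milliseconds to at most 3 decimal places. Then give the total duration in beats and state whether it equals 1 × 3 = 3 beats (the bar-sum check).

1) 0.0ms=0b +703.125ms=3/2b
2) 703.125ms=3/2b +703.125ms=3/2b
Σ=3b of 3 (128bpm 3/8) — PASS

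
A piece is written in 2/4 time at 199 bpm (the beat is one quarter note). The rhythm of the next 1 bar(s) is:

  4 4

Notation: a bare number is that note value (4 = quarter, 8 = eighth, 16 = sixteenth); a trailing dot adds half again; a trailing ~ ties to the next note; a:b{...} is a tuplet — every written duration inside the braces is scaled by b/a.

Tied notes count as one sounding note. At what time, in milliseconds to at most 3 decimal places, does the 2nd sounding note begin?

1. 0.0ms @ 0 + 301.508ms (1)
2. 301.508ms @ 1 + 301.508ms (1)

note 2 onset = 1b = 301.508ms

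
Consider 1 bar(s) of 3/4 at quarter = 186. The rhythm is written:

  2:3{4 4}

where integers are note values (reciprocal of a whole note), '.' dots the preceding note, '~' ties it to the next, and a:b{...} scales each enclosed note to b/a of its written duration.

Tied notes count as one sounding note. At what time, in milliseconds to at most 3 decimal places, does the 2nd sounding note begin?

1. 0.0ms @ 0 + 483.871ms (3/2)
2. 483.871ms @ 3/2 + 483.871ms (3/2)

note 2 onset = 3/2b = 483.871ms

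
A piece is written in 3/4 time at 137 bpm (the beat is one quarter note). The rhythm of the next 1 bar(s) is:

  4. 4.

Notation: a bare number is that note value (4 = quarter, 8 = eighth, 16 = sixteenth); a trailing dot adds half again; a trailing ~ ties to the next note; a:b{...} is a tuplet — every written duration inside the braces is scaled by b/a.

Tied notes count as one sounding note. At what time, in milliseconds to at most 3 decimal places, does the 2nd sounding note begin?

note 2 onset = 3/2b = 656.934ms

1. 0.0ms @ 0 + 656.934ms (3/2)
2. 656.934ms @ 3/2 + 656.934ms (3/2)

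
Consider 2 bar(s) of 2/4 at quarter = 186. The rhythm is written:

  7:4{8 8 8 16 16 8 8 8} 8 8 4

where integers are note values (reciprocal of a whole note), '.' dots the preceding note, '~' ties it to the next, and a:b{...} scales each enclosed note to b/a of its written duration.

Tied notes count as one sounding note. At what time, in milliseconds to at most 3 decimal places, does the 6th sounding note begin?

note 6 onset = 8/7b = 368.664ms

1. 0.0ms @ 0 + 92.166ms (2/7)
2. 92.166ms @ 2/7 + 92.166ms (2/7)
3. 184.332ms @ 4/7 + 92.166ms (2/7)
4. 276.498ms @ 6/7 + 46.083ms (1/7)
5. 322.581ms @ 1 + 46.083ms (1/7)
6. 368.664ms @ 8/7 + 92.166ms (2/7)
7. 460.829ms @ 10/7 + 92.166ms (2/7)
8. 552.995ms @ 12/7 + 92.166ms (2/7)
9. 645.161ms @ 2 + 161.29ms (1/2)
10. 806.452ms @ 5/2 + 161.29ms (1/2)
11. 967.742ms @ 3 + 322.581ms (1)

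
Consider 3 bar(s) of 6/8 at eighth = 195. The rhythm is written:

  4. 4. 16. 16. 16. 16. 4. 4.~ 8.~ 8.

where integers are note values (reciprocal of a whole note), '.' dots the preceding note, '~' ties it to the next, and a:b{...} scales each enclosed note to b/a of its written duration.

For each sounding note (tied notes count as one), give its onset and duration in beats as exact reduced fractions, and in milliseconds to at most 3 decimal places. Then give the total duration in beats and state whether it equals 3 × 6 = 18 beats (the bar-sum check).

1) 0.0ms=0b +923.077ms=3b
2) 923.077ms=3b +923.077ms=3b
3) 1846.154ms=6b +230.769ms=3/4b
4) 2076.923ms=27/4b +230.769ms=3/4b
5) 2307.692ms=15/2b +230.769ms=3/4b
6) 2538.462ms=33/4b +230.769ms=3/4b
7) 2769.231ms=9b +923.077ms=3b
8) 3692.308ms=12b +1846.154ms=6b
Σ=18b of 18 (195bpm 6/8) — PASS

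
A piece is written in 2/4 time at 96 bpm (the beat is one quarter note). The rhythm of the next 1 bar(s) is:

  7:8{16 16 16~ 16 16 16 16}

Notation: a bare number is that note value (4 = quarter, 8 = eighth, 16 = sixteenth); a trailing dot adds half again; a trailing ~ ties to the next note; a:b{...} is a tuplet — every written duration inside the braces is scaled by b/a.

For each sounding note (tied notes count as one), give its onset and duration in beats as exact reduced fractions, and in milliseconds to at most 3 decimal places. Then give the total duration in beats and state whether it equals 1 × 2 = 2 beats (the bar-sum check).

1) 0.0ms=0b +178.571ms=2/7b
2) 178.571ms=2/7b +178.571ms=2/7b
3) 357.143ms=4/7b +357.143ms=4/7b
4) 714.286ms=8/7b +178.571ms=2/7b
5) 892.857ms=10/7b +178.571ms=2/7b
6) 1071.429ms=12/7b +178.571ms=2/7b
Σ=2b of 2 (96bpm 2/4) — PASS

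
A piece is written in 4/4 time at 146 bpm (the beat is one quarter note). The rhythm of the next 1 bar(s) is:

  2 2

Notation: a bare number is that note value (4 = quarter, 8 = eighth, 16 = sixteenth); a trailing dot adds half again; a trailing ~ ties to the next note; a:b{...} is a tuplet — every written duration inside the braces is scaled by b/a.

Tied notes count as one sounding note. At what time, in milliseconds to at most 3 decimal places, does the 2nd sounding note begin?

1. 0.0ms @ 0 + 821.918ms (2)
2. 821.918ms @ 2 + 821.918ms (2)

note 2 onset = 2b = 821.918ms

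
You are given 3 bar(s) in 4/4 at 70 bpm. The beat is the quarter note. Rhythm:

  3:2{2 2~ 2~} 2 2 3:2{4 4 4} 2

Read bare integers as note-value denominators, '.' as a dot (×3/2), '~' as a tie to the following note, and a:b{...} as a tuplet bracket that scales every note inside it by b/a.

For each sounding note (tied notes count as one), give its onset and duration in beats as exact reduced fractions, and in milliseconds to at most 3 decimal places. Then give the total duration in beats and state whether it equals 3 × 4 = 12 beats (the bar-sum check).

1) 0.0ms=0b +1142.857ms=4/3b
2) 1142.857ms=4/3b +4000.0ms=14/3b
3) 5142.857ms=6b +1714.286ms=2b
4) 6857.143ms=8b +571.429ms=2/3b
5) 7428.571ms=26/3b +571.429ms=2/3b
6) 8000.0ms=28/3b +571.429ms=2/3b
7) 8571.429ms=10b +1714.286ms=2b
Σ=12b of 12 (70bpm 4/4) — PASS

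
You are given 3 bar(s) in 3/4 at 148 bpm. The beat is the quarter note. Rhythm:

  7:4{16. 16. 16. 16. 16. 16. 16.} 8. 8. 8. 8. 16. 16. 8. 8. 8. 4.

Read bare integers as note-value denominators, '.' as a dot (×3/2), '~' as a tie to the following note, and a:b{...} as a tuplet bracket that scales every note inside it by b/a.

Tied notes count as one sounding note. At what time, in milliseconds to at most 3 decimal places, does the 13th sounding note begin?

1. 0.0ms @ 0 + 86.873ms (3/14)
2. 86.873ms @ 3/14 + 86.873ms (3/14)
3. 173.745ms @ 3/7 + 86.873ms (3/14)
4. 260.618ms @ 9/14 + 86.873ms (3/14)
5. 347.49ms @ 6/7 + 86.873ms (3/14)
6. 434.363ms @ 15/14 + 86.873ms (3/14)
7. 521.236ms @ 9/7 + 86.873ms (3/14)
8. 608.108ms @ 3/2 + 304.054ms (3/4)
9. 912.162ms @ 9/4 + 304.054ms (3/4)
10. 1216.216ms @ 3 + 304.054ms (3/4)
11. 1520.27ms @ 15/4 + 304.054ms (3/4)
12. 1824.324ms @ 9/2 + 152.027ms (3/8)
13. 1976.351ms @ 39/8 + 152.027ms (3/8)
14. 2128.378ms @ 21/4 + 304.054ms (3/4)
15. 2432.432ms @ 6 + 304.054ms (3/4)
16. 2736.486ms @ 27/4 + 304.054ms (3/4)
17. 3040.541ms @ 15/2 + 608.108ms (3/2)

note 13 onset = 39/8b = 1976.351ms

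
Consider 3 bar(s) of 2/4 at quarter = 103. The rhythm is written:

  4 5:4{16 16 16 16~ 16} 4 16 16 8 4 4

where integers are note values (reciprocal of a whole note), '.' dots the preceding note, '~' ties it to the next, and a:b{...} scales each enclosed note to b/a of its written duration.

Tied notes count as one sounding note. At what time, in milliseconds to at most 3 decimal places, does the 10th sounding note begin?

1. 0.0ms @ 0 + 582.524ms (1)
2. 582.524ms @ 1 + 116.505ms (1/5)
3. 699.029ms @ 6/5 + 116.505ms (1/5)
4. 815.534ms @ 7/5 + 116.505ms (1/5)
5. 932.039ms @ 8/5 + 233.01ms (2/5)
6. 1165.049ms @ 2 + 582.524ms (1)
7. 1747.573ms @ 3 + 145.631ms (1/4)
8. 1893.204ms @ 13/4 + 145.631ms (1/4)
9. 2038.835ms @ 7/2 + 291.262ms (1/2)
10. 2330.097ms @ 4 + 582.524ms (1)
11. 2912.621ms @ 5 + 582.524ms (1)

note 10 onset = 4b = 2330.097ms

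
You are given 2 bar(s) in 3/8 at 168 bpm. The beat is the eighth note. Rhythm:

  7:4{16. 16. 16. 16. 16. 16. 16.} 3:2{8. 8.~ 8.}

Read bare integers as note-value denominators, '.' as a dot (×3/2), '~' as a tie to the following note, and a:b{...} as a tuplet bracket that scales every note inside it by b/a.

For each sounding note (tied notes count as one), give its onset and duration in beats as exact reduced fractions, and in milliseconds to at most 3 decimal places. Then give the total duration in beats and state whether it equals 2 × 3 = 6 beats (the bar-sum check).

1) 0.0ms=0b +153.061ms=3/7b
2) 153.061ms=3/7b +153.061ms=3/7b
3) 306.122ms=6/7b +153.061ms=3/7b
4) 459.184ms=9/7b +153.061ms=3/7b
5) 612.245ms=12/7b +153.061ms=3/7b
6) 765.306ms=15/7b +153.061ms=3/7b
7) 918.367ms=18/7b +153.061ms=3/7b
8) 1071.429ms=3b +357.143ms=1b
9) 1428.571ms=4b +714.286ms=2b
Σ=6b of 6 (168bpm 3/8) — PASS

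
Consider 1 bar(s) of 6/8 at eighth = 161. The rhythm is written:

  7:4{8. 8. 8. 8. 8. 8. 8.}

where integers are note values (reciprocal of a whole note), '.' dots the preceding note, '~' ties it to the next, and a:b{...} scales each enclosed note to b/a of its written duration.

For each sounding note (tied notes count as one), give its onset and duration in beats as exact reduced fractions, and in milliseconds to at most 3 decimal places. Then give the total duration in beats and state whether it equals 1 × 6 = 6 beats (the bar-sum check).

1) 0.0ms=0b +319.432ms=6/7b
2) 319.432ms=6/7b +319.432ms=6/7b
3) 638.864ms=12/7b +319.432ms=6/7b
4) 958.296ms=18/7b +319.432ms=6/7b
5) 1277.728ms=24/7b +319.432ms=6/7b
6) 1597.161ms=30/7b +319.432ms=6/7b
7) 1916.593ms=36/7b +319.432ms=6/7b
Σ=6b of 6 (161bpm 6/8) — PASS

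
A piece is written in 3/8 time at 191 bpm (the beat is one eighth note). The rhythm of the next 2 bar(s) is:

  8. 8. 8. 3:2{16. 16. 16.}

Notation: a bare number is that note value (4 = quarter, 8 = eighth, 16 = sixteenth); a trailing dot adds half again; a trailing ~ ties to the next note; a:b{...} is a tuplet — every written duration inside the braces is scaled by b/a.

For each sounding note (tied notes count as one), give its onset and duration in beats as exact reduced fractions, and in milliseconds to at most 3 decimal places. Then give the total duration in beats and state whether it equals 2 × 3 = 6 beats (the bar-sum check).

1) 0.0ms=0b +471.204ms=3/2b
2) 471.204ms=3/2b +471.204ms=3/2b
3) 942.408ms=3b +471.204ms=3/2b
4) 1413.613ms=9/2b +157.068ms=1/2b
5) 1570.681ms=5b +157.068ms=1/2b
6) 1727.749ms=11/2b +157.068ms=1/2b
Σ=6b of 6 (191bpm 3/8) — PASS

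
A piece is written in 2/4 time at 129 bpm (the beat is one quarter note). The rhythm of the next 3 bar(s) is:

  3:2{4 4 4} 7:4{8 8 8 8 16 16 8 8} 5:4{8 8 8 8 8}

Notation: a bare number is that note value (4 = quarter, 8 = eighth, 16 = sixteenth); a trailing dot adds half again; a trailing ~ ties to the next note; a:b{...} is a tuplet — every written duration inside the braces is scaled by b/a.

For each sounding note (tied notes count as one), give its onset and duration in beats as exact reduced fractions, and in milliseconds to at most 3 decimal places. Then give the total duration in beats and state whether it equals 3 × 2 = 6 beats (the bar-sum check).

1) 0.0ms=0b +310.078ms=2/3b
2) 310.078ms=2/3b +310.078ms=2/3b
3) 620.155ms=4/3b +310.078ms=2/3b
4) 930.233ms=2b +132.89ms=2/7b
5) 1063.123ms=16/7b +132.89ms=2/7b
6) 1196.013ms=18/7b +132.89ms=2/7b
7) 1328.904ms=20/7b +132.89ms=2/7b
8) 1461.794ms=22/7b +66.445ms=1/7b
9) 1528.239ms=23/7b +66.445ms=1/7b
10) 1594.684ms=24/7b +132.89ms=2/7b
11) 1727.575ms=26/7b +132.89ms=2/7b
12) 1860.465ms=4b +186.047ms=2/5b
13) 2046.512ms=22/5b +186.047ms=2/5b
14) 2232.558ms=24/5b +186.047ms=2/5b
15) 2418.605ms=26/5b +186.047ms=2/5b
16) 2604.651ms=28/5b +186.047ms=2/5b
Σ=6b of 6 (129bpm 2/4) — PASS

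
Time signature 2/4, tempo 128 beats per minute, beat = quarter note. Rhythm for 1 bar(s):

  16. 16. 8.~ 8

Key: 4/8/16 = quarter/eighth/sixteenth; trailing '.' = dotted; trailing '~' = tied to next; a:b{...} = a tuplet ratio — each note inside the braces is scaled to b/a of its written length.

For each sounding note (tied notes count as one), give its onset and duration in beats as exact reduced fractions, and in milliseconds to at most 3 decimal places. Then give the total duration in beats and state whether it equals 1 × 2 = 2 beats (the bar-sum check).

1) 0.0ms=0b +175.781ms=3/8b
2) 175.781ms=3/8b +175.781ms=3/8b
3) 351.562ms=3/4b +585.938ms=5/4b
Σ=2b of 2 (128bpm 2/4) — PASS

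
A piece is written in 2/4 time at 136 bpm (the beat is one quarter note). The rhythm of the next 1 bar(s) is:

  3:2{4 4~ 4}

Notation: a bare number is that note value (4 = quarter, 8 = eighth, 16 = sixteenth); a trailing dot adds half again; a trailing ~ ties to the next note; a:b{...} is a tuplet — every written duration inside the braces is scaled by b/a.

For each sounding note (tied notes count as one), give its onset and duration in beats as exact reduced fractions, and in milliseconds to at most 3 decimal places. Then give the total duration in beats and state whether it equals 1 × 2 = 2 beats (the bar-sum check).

1) 0.0ms=0b +294.118ms=2/3b
2) 294.118ms=2/3b +588.235ms=4/3b
Σ=2b of 2 (136bpm 2/4) — PASS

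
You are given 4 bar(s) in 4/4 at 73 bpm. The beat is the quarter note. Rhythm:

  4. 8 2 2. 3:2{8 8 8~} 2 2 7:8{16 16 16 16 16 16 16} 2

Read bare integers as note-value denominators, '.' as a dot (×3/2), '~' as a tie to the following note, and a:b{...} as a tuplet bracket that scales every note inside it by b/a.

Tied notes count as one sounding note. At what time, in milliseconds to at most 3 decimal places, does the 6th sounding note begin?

1. 0.0ms @ 0 + 1232.877ms (3/2)
2. 1232.877ms @ 3/2 + 410.959ms (1/2)
3. 1643.836ms @ 2 + 1643.836ms (2)
4. 3287.671ms @ 4 + 2465.753ms (3)
5. 5753.425ms @ 7 + 273.973ms (1/3)
6. 6027.397ms @ 22/3 + 273.973ms (1/3)
7. 6301.37ms @ 23/3 + 1917.808ms (7/3)
8. 8219.178ms @ 10 + 1643.836ms (2)
9. 9863.014ms @ 12 + 234.834ms (2/7)
10. 10097.847ms @ 86/7 + 234.834ms (2/7)
11. 10332.681ms @ 88/7 + 234.834ms (2/7)
12. 10567.515ms @ 90/7 + 234.834ms (2/7)
13. 10802.348ms @ 92/7 + 234.834ms (2/7)
14. 11037.182ms @ 94/7 + 234.834ms (2/7)
15. 11272.016ms @ 96/7 + 234.834ms (2/7)
16. 11506.849ms @ 14 + 1643.836ms (2)

note 6 onset = 22/3b = 6027.397ms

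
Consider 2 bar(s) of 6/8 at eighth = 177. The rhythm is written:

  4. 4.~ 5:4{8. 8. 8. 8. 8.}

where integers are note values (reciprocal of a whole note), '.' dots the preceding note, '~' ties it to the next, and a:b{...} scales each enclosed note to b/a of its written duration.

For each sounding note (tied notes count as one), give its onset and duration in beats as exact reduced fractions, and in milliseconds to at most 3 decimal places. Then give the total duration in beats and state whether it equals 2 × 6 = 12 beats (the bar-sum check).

1) 0.0ms=0b +1016.949ms=3b
2) 1016.949ms=3b +1423.729ms=21/5b
3) 2440.678ms=36/5b +406.78ms=6/5b
4) 2847.458ms=42/5b +406.78ms=6/5b
5) 3254.237ms=48/5b +406.78ms=6/5b
6) 3661.017ms=54/5b +406.78ms=6/5b
Σ=12b of 12 (177bpm 6/8) — PASS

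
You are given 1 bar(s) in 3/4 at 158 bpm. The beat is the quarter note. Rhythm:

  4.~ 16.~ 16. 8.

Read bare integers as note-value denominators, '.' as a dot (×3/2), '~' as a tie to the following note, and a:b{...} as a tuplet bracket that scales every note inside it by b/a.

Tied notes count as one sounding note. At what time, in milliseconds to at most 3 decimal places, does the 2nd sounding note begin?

1. 0.0ms @ 0 + 854.43ms (9/4)
2. 854.43ms @ 9/4 + 284.81ms (3/4)

note 2 onset = 9/4b = 854.43ms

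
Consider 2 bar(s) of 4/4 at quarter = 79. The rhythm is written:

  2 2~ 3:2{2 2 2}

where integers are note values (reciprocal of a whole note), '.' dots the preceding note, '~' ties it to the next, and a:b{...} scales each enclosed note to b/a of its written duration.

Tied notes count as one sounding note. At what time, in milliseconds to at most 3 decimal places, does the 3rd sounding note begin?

note 3 onset = 16/3b = 4050.633ms

1. 0.0ms @ 0 + 1518.987ms (2)
2. 1518.987ms @ 2 + 2531.646ms (10/3)
3. 4050.633ms @ 16/3 + 1012.658ms (4/3)
4. 5063.291ms @ 20/3 + 1012.658ms (4/3)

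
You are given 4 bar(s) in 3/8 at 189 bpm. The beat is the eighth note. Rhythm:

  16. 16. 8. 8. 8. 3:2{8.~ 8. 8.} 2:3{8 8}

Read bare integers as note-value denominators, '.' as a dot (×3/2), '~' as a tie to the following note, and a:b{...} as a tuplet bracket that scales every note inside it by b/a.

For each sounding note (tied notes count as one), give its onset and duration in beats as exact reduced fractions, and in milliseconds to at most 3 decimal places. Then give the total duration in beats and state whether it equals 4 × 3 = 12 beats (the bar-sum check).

1) 0.0ms=0b +238.095ms=3/4b
2) 238.095ms=3/4b +238.095ms=3/4b
3) 476.19ms=3/2b +476.19ms=3/2b
4) 952.381ms=3b +476.19ms=3/2b
5) 1428.571ms=9/2b +476.19ms=3/2b
6) 1904.762ms=6b +634.921ms=2b
7) 2539.683ms=8b +317.46ms=1b
8) 2857.143ms=9b +476.19ms=3/2b
9) 3333.333ms=21/2b +476.19ms=3/2b
Σ=12b of 12 (189bpm 3/8) — PASS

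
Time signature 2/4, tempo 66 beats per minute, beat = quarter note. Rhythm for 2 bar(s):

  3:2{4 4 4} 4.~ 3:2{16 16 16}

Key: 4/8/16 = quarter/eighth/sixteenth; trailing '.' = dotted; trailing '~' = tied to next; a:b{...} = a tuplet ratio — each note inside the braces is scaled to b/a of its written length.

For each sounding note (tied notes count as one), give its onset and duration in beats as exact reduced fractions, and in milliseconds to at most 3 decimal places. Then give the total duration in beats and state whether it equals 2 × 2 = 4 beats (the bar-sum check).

1) 0.0ms=0b +606.061ms=2/3b
2) 606.061ms=2/3b +606.061ms=2/3b
3) 1212.121ms=4/3b +606.061ms=2/3b
4) 1818.182ms=2b +1515.152ms=5/3b
5) 3333.333ms=11/3b +151.515ms=1/6b
6) 3484.848ms=23/6b +151.515ms=1/6b
Σ=4b of 4 (66bpm 2/4) — PASS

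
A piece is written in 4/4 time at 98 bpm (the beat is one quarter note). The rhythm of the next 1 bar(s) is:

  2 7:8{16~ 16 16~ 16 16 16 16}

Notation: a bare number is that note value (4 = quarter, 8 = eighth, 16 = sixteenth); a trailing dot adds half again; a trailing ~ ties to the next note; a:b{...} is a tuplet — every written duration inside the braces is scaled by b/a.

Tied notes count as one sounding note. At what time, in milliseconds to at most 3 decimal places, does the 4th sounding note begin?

note 4 onset = 22/7b = 1924.198ms

1. 0.0ms @ 0 + 1224.49ms (2)
2. 1224.49ms @ 2 + 349.854ms (4/7)
3. 1574.344ms @ 18/7 + 349.854ms (4/7)
4. 1924.198ms @ 22/7 + 174.927ms (2/7)
5. 2099.125ms @ 24/7 + 174.927ms (2/7)
6. 2274.052ms @ 26/7 + 174.927ms (2/7)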